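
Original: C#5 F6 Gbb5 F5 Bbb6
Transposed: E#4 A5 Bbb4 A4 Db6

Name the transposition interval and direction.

down a minor sixth

From C#5 to E#4 is 6 letter names — a sixth of some quality.
E#4 to C#5 is 8 semitones, which makes it a minor sixth; the second version is lower, so the direction is down.
Checking another pair — Bbb6 → Db6 — gives the same interval.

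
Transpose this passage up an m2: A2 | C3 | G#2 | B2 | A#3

Bb2 Db3 A2 C3 B3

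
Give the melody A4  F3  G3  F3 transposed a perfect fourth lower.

E4 C3 D3 C3

A4 -> E4
F3 -> C3
G3 -> D3
F3 -> C3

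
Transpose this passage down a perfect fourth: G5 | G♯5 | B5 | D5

G5 -> D5
G#5 -> D#5
B5 -> F#5
D5 -> A4

D5 D#5 F#5 A4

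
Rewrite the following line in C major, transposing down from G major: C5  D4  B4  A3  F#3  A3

G major to C major down is a perfect fifth, so every note moves down by that interval.
C5 -> F4
D4 -> G3
B4 -> E4
A3 -> D3
F#3 -> B2
A3 -> D3

F4 G3 E4 D3 B2 D3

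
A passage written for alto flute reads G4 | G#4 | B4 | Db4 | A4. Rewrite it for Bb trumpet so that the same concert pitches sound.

E4 E#4 G#4 Bb3 F#4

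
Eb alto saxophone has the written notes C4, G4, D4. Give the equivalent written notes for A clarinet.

First find concert pitch: the Eb alto saxophone sounds a major sixth below written, so C4 G4 D4 sounds Eb3 Bb3 F3.
Then write for A clarinet: it sounds a minor third below written, so the part must be a minor third above concert.
Eb3 → Gb3
Bb3 → Db4
F3 → Ab3

Gb3 Db4 Ab3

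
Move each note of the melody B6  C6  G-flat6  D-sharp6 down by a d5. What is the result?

E#6 F#5 C6 G##5

B6: a fifth down reaches E, and 6 semitones makes it E#6.
C6: a fifth down reaches F, and 6 semitones makes it F#5.
Gb6: a fifth down reaches C, and 6 semitones makes it C6.
A diminished fifth down from D#6 gives G##5.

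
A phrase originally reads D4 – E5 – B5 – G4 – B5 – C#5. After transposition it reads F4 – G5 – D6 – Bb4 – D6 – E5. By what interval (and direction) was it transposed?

up a minor third

From D4 to F4 is 3 letter names — a third of some quality.
D4 to F4 is 3 semitones, which makes it a minor third; the second version is higher, so the direction is up.
Checking another pair — C#5 → E5 — gives the same interval.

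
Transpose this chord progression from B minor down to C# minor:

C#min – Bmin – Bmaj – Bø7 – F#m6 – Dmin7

D#min C#min C#maj C#ø7 G#m6 Emin7

B minor down to C# minor is a minor seventh; each chord root moves by that interval while the quality stays the same.
C#min: root C# down a minor seventh → D#, giving D#min.
Bmin: root B down a minor seventh → C#, giving C#min.
Bmaj: root B down a minor seventh → C#, giving C#maj.
Bø7: root B down a minor seventh → C#, giving C#ø7.
F#m6: root F# down a minor seventh → G#, giving G#m6.
Dmin7: root D down a minor seventh → E, giving Emin7.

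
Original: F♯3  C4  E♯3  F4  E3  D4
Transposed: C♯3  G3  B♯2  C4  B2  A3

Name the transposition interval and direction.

down a perfect fourth

Take the first pair: F#3 → C#3. F to C spans 4 letter names, so the interval is some kind of fourth.
C#3 to F#3 is 5 semitones, which makes it a perfect fourth; the second version is lower, so the direction is down.
Checking another pair — D4 → A3 — gives the same interval.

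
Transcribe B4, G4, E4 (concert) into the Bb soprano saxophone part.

C#5 A4 F#4

Written C4 sounds as Bb3 on the Bb soprano saxophone, so concert pitches are written a major second up.
B4 -> C#5
G4 -> A4
E4 -> F#4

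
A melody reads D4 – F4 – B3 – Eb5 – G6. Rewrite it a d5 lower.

G#3 B3 E#3 A4 C#6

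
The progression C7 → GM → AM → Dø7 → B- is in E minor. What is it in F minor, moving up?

Db7 AbM BbM Ebø7 C-

E minor up to F minor is a minor second; each chord root moves by that interval while the quality stays the same.
C7: root C up a minor second → Db, giving Db7.
GM: root G up a minor second → Ab, giving AbM.
AM: root A up a minor second → Bb, giving BbM.
Dø7: root D up a minor second → Eb, giving Ebø7.
B-: root B up a minor second → C, giving C-.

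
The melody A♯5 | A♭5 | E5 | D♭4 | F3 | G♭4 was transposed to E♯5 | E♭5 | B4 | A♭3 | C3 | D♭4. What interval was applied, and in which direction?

down a perfect fourth

From A#5 to E#5 is 4 letter names — a fourth of some quality.
E#5 to A#5 is 5 semitones, which makes it a perfect fourth; the second version is lower, so the direction is down.
Checking another pair — Gb4 → Db4 — gives the same interval.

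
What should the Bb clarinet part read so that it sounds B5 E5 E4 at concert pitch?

C#6 F#5 F#4

Written C4 sounds as Bb3 on the Bb clarinet, so concert pitches are written a major second up.
B5 -> C#6
E5 -> F#5
E4 -> F#4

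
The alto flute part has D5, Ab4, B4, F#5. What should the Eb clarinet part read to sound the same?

F#4 C4 D#4 A#4

First find concert pitch: the alto flute sounds a perfect fourth below written, so D5 Ab4 B4 F#5 sounds A4 Eb4 F#4 C#5.
Then write for Eb clarinet: it sounds a minor third above written, so the part must be a minor third below concert.
A4 → F#4
Eb4 → C4
F#4 → D#4
C#5 → A#4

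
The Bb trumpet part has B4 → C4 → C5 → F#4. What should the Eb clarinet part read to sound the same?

F#4 G3 G4 C#4

First find concert pitch: the Bb trumpet sounds a major second below written, so B4 C4 C5 F#4 sounds A4 Bb3 Bb4 E4.
Then write for Eb clarinet: it sounds a minor third above written, so the part must be a minor third below concert.
A4 → F#4
Bb3 → G3
Bb4 → G4
E4 → C#4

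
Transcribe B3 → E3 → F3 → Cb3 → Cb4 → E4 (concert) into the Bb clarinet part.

Written C4 sounds as Bb3 on the Bb clarinet, so concert pitches are written a major second up.
B3 to C#4
E3 to F#3
F3 to G3
Cb3 to Db3
Cb4 to Db4
E4 to F#4

C#4 F#3 G3 Db3 Db4 F#4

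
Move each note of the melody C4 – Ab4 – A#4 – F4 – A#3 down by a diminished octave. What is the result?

C4 → C#3
Ab4 → A3
A#4 → A##3
F4 → F#3
A#3 → A##2

C#3 A3 A##3 F#3 A##2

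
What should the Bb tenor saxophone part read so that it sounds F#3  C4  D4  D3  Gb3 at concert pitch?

Written C4 sounds as Bb2 on the Bb tenor saxophone, so concert pitches are written a major ninth up.
F#3 becomes G#4
C4 becomes D5
D4 becomes E5
D3 becomes E4
Gb3 becomes Ab4

G#4 D5 E5 E4 Ab4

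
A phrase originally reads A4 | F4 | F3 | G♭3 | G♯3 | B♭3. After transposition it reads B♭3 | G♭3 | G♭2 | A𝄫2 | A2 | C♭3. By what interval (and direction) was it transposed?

Take the first pair: A4 → Bb3. A to B spans 7 letter names, so the interval is some kind of seventh.
Bb3 to A4 is 11 semitones, which makes it a major seventh; the second version is lower, so the direction is down.
Checking another pair — Bb3 → Cb3 — gives the same interval.

down a major seventh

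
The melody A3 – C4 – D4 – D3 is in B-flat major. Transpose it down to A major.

From B-flat down to A is a minor second; apply that to each pitch.
A3 to G#3
C4 to B3
D4 to C#4
D3 to C#3

G#3 B3 C#4 C#3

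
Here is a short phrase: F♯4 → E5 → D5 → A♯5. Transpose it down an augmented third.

F#4 down an augmented third is Db4.
E5 down an augmented third is Cb5.
An augmented third down from D5 gives Bbb4.
An augmented third down from A#5 gives F5.

Db4 Cb5 Bbb4 F5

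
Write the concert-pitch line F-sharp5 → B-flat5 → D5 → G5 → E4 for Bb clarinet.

G#5 C6 E5 A5 F#4

The Bb clarinet sounds a major second below written, so the written part must be a major second above concert — transpose each note up.
F#5 -> G#5
Bb5 -> C6
D5 -> E5
G5 -> A5
E4 -> F#4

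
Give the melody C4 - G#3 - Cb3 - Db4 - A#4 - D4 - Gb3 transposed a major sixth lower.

C4 down a major sixth is Eb3.
G#3 down a major sixth is B2.
Cb3: a sixth down reaches E, and 9 semitones makes it Ebb2.
Db4 down a major sixth is Fb3.
A#4: a sixth down reaches C, and 9 semitones makes it C#4.
D4 down a major sixth is F3.
Gb3 down a major sixth is Bbb2.

Eb3 B2 Ebb2 Fb3 C#4 F3 Bbb2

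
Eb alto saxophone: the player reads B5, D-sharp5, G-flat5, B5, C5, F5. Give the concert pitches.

D5 F#4 Bbb4 D5 Eb4 Ab4

Written C4 on the Eb alto saxophone sounds as Eb3, a major sixth lower; apply that shift to every note.
B5 -> D5
D#5 -> F#4
Gb5 -> Bbb4
B5 -> D5
C5 -> Eb4
F5 -> Ab4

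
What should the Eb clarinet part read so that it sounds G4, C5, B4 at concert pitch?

E4 A4 G#4

Written C4 sounds as Eb4 on the Eb clarinet, so concert pitches are written a minor third down.
G4 becomes E4
C5 becomes A4
B4 becomes G#4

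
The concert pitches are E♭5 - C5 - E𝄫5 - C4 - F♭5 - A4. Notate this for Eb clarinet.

C5 A4 Cb5 A3 Db5 F#4

The Eb clarinet sounds a minor third above written, so the written part must be a minor third below concert — transpose each note down.
Eb5 becomes C5
C5 becomes A4
Ebb5 becomes Cb5
C4 becomes A3
Fb5 becomes Db5
A4 becomes F#4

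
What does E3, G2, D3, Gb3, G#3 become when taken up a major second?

F#3 A2 E3 Ab3 A#3

E3: a second up reaches F, and 2 semitones makes it F#3.
G2: a second up reaches A, and 2 semitones makes it A2.
A major second up from D3 gives E3.
Gb3 up a major second is Ab3.
G#3 up a major second is A#3.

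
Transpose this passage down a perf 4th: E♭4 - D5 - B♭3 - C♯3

Bb3 A4 F3 G#2

Eb4 to Bb3
D5 to A4
Bb3 to F3
C#3 to G#2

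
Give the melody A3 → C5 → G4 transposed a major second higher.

A major second up from A3 gives B3.
C5 up a major second is D5.
G4: a second up reaches A, and 2 semitones makes it A4.

B3 D5 A4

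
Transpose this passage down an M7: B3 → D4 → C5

C3 Eb3 Db4

B3 down a major seventh is C3.
D4: a seventh down reaches E, and 11 semitones makes it Eb3.
C5: a seventh down reaches D, and 11 semitones makes it Db4.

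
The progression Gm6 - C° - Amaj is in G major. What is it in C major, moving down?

G major down to C major is a perfect fifth; each chord root moves by that interval while the quality stays the same.
Gm6: root G down a perfect fifth → C, giving Cm6.
C°: root C down a perfect fifth → F, giving F°.
Amaj: root A down a perfect fifth → D, giving Dmaj.

Cm6 F° Dmaj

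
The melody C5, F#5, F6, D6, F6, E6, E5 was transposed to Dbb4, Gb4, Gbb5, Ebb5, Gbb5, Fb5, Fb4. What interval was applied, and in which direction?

down an augmented seventh

Take the first pair: C5 → Dbb4. C to D spans 7 letter names, so the interval is some kind of seventh.
Dbb4 to C5 is 12 semitones, which makes it an augmented seventh; the second version is lower, so the direction is down.
Checking another pair — E5 → Fb4 — gives the same interval.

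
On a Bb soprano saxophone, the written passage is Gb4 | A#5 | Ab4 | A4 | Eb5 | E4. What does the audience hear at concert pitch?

Written C4 on the Bb soprano saxophone sounds as Bb3, a major second lower; apply that shift to every note.
Gb4 gives Fb4
A#5 gives G#5
Ab4 gives Gb4
A4 gives G4
Eb5 gives Db5
E4 gives D4

Fb4 G#5 Gb4 G4 Db5 D4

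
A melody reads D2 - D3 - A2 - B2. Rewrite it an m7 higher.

C3 C4 G3 A3

D2 gives C3
D3 gives C4
A2 gives G3
B2 gives A3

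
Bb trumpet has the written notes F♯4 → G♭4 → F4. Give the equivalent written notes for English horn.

First find concert pitch: the Bb trumpet sounds a major second below written, so F♯4 G♭4 F4 sounds E4 Fb4 Eb4.
Then write for English horn: it sounds a perfect fifth below written, so the part must be a perfect fifth above concert.
E4 → B4
Fb4 → Cb5
Eb4 → Bb4

B4 Cb5 Bb4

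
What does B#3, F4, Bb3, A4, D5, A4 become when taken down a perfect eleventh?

B#3 gives F##2
F4 gives C3
Bb3 gives F2
A4 gives E3
D5 gives A3
A4 gives E3

F##2 C3 F2 E3 A3 E3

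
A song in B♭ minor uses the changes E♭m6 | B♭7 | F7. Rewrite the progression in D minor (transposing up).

Gm6 D7 A7

B♭ minor up to D minor is a major third; each chord root moves by that interval while the quality stays the same.
E♭m6: root E♭ up a major third → G, giving Gm6.
B♭7: root B♭ up a major third → D, giving D7.
F7: root F up a major third → A, giving A7.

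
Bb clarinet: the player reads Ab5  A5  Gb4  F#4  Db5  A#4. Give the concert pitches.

Gb5 G5 Fb4 E4 Cb5 G#4

Written C4 on the Bb clarinet sounds as Bb3, a major second lower; apply that shift to every note.
Ab5 gives Gb5
A5 gives G5
Gb4 gives Fb4
F#4 gives E4
Db5 gives Cb5
A#4 gives G#4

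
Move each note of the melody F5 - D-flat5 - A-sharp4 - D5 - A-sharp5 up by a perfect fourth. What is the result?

Bb5 Gb5 D#5 G5 D#6

F5 gives Bb5
Db5 gives Gb5
A#4 gives D#5
D5 gives G5
A#5 gives D#6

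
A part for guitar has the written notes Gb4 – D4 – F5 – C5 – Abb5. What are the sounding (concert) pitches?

Gb3 D3 F4 C4 Abb4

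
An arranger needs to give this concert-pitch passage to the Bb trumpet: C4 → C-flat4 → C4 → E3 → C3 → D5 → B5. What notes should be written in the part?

The Bb trumpet sounds a major second below written, so the written part must be a major second above concert — transpose each note up.
C4 gives D4
Cb4 gives Db4
C4 gives D4
E3 gives F#3
C3 gives D3
D5 gives E5
B5 gives C#6

D4 Db4 D4 F#3 D3 E5 C#6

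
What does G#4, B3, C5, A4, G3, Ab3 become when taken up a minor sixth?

E5 G4 Ab5 F5 Eb4 Fb4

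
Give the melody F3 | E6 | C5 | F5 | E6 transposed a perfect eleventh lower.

C2 B4 G3 C4 B4

F3 becomes C2
E6 becomes B4
C5 becomes G3
F5 becomes C4
E6 becomes B4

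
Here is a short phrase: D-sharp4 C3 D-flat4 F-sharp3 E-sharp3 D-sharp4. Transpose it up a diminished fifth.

D#4: a fifth up reaches A, and 6 semitones makes it A4.
C3: a fifth up reaches G, and 6 semitones makes it Gb3.
A diminished fifth up from Db4 gives Abb4.
F#3: a fifth up reaches C, and 6 semitones makes it C4.
A diminished fifth up from E#3 gives B3.
D#4 up a diminished fifth is A4.

A4 Gb3 Abb4 C4 B3 A4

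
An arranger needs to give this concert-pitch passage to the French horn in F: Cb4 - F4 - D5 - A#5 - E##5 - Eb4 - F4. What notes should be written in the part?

Gb4 C5 A5 E#6 B##5 Bb4 C5

Written C4 sounds as F3 on the French horn in F, so concert pitches are written a perfect fifth up.
Cb4 -> Gb4
F4 -> C5
D5 -> A5
A#5 -> E#6
E##5 -> B##5
Eb4 -> Bb4
F4 -> C5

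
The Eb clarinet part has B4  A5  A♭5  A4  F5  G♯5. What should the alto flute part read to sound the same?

G5 F6 Fb6 F5 Db6 E6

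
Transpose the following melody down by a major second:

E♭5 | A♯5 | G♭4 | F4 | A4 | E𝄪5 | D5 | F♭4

Db5 G#5 Fb4 Eb4 G4 D##5 C5 Ebb4

Eb5 -> Db5
A#5 -> G#5
Gb4 -> Fb4
F4 -> Eb4
A4 -> G4
E##5 -> D##5
D5 -> C5
Fb4 -> Ebb4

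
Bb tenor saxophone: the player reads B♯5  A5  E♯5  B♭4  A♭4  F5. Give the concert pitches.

The Bb tenor saxophone sounds a major ninth below written, so transpose each written note down a major ninth.
B#5 becomes A#4
A5 becomes G4
E#5 becomes D#4
Bb4 becomes Ab3
Ab4 becomes Gb3
F5 becomes Eb4

A#4 G4 D#4 Ab3 Gb3 Eb4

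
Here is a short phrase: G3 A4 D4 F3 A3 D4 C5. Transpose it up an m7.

F4 G5 C5 Eb4 G4 C5 Bb5

A minor seventh up from G3 gives F4.
A4: a seventh up reaches G, and 10 semitones makes it G5.
A minor seventh up from D4 gives C5.
A minor seventh up from F3 gives Eb4.
A minor seventh up from A3 gives G4.
A minor seventh up from D4 gives C5.
C5 up a minor seventh is Bb5.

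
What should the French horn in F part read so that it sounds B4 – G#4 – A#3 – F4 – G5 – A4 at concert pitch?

Written C4 sounds as F3 on the French horn in F, so concert pitches are written a perfect fifth up.
B4 -> F#5
G#4 -> D#5
A#3 -> E#4
F4 -> C5
G5 -> D6
A4 -> E5

F#5 D#5 E#4 C5 D6 E5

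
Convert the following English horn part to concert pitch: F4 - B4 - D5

Bb3 E4 G4

Written C4 on the English horn sounds as F3, a perfect fifth lower; apply that shift to every note.
F4 -> Bb3
B4 -> E4
D5 -> G4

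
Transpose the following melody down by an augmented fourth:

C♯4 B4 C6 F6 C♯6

G3 F4 Gb5 Cb6 G5

An augmented fourth down from C#4 gives G3.
B4: a fourth down reaches F, and 6 semitones makes it F4.
An augmented fourth down from C6 gives Gb5.
An augmented fourth down from F6 gives Cb6.
C#6 down an augmented fourth is G5.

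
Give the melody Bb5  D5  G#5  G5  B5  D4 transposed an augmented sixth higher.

An augmented sixth up from Bb5 gives G#6.
An augmented sixth up from D5 gives B#5.
G#5 up an augmented sixth is E##6.
G5: a sixth up reaches E, and 10 semitones makes it E#6.
An augmented sixth up from B5 gives G##6.
D4 up an augmented sixth is B#4.

G#6 B#5 E##6 E#6 G##6 B#4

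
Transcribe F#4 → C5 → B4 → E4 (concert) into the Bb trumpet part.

Written C4 sounds as Bb3 on the Bb trumpet, so concert pitches are written a major second up.
F#4 to G#4
C5 to D5
B4 to C#5
E4 to F#4

G#4 D5 C#5 F#4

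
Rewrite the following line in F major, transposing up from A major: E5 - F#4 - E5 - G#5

C6 D5 C6 E6

From A up to F is a minor sixth; apply that to each pitch.
E5 to C6
F#4 to D5
E5 to C6
G#5 to E6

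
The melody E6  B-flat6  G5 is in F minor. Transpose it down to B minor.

F minor to B minor down is a diminished fifth, so every note moves down by that interval.
E6 -> A#5
Bb6 -> E6
G5 -> C#5

A#5 E6 C#5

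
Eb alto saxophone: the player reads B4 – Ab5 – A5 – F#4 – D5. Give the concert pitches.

D4 Cb5 C5 A3 F4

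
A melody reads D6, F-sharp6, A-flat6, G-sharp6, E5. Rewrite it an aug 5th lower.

Gb5 Bb5 Dbb6 C6 Ab4

D6 to Gb5
F#6 to Bb5
Ab6 to Dbb6
G#6 to C6
E5 to Ab4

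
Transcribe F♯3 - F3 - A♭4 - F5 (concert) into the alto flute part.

B3 Bb3 Db5 Bb5

Written C4 sounds as G3 on the alto flute, so concert pitches are written a perfect fourth up.
F#3 -> B3
F3 -> Bb3
Ab4 -> Db5
F5 -> Bb5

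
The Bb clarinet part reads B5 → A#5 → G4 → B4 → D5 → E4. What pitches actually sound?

A5 G#5 F4 A4 C5 D4

The Bb clarinet sounds a major second below written, so transpose each written note down a major second.
B5 gives A5
A#5 gives G#5
G4 gives F4
B4 gives A4
D5 gives C5
E4 gives D4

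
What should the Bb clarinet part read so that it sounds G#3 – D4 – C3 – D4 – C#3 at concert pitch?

Written C4 sounds as Bb3 on the Bb clarinet, so concert pitches are written a major second up.
G#3 -> A#3
D4 -> E4
C3 -> D3
D4 -> E4
C#3 -> D#3

A#3 E4 D3 E4 D#3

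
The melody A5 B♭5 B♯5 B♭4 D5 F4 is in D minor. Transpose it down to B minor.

F#5 G5 G##5 G4 B4 D4

D minor to B minor down is a minor third, so every note moves down by that interval.
A5 → F#5
Bb5 → G5
B#5 → G##5
Bb4 → G4
D5 → B4
F4 → D4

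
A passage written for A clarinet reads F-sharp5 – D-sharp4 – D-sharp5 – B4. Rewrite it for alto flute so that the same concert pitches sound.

G#5 E#4 E#5 C#5

First find concert pitch: the A clarinet sounds a minor third below written, so F-sharp5 D-sharp4 D-sharp5 B4 sounds D#5 B#3 B#4 G#4.
Then write for alto flute: it sounds a perfect fourth below written, so the part must be a perfect fourth above concert.
D#5 → G#5
B#3 → E#4
B#4 → E#5
G#4 → C#5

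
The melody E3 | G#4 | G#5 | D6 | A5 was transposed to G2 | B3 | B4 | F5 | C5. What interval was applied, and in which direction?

From E3 to G2 is 6 letter names — a sixth of some quality.
G2 to E3 is 9 semitones, which makes it a major sixth; the second version is lower, so the direction is down.
Checking another pair — A5 → C5 — gives the same interval.

down a major sixth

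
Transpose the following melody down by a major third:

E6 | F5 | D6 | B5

E6 down a major third is C6.
A major third down from F5 gives Db5.
D6 down a major third is Bb5.
B5 down a major third is G5.

C6 Db5 Bb5 G5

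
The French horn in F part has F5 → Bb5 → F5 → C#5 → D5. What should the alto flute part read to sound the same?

First find concert pitch: the French horn in F sounds a perfect fifth below written, so F5 Bb5 F5 C#5 D5 sounds Bb4 Eb5 Bb4 F#4 G4.
Then write for alto flute: it sounds a perfect fourth below written, so the part must be a perfect fourth above concert.
Bb4 → Eb5
Eb5 → Ab5
Bb4 → Eb5
F#4 → B4
G4 → C5

Eb5 Ab5 Eb5 B4 C5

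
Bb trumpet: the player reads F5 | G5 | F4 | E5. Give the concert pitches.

Eb5 F5 Eb4 D5

Written C4 on the Bb trumpet sounds as Bb3, a major second lower; apply that shift to every note.
F5 to Eb5
G5 to F5
F4 to Eb4
E5 to D5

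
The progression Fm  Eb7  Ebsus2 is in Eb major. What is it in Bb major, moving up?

Eb major up to Bb major is a perfect fifth; each chord root moves by that interval while the quality stays the same.
Fm: root F up a perfect fifth → C, giving Cm.
Eb7: root Eb up a perfect fifth → Bb, giving Bb7.
Ebsus2: root Eb up a perfect fifth → Bb, giving Bbsus2.

Cm Bb7 Bbsus2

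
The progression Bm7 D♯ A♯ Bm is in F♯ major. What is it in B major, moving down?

Em7 G# D# Em

F♯ major down to B major is a perfect fifth; each chord root moves by that interval while the quality stays the same.
Bm7: root B down a perfect fifth → E, giving Em7.
D♯: root D♯ down a perfect fifth → G#, giving G#.
A♯: root A♯ down a perfect fifth → D#, giving D#.
Bm: root B down a perfect fifth → E, giving Em.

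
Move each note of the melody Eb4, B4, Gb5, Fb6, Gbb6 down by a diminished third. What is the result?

C#4 G##4 E5 D6 Eb6

Eb4: a third down reaches C, and 2 semitones makes it C#4.
B4: a third down reaches G, and 2 semitones makes it G##4.
A diminished third down from Gb5 gives E5.
Fb6 down a diminished third is D6.
Gbb6 down a diminished third is Eb6.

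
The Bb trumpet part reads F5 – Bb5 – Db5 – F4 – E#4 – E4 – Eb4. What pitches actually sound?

Written C4 on the Bb trumpet sounds as Bb3, a major second lower; apply that shift to every note.
F5 gives Eb5
Bb5 gives Ab5
Db5 gives Cb5
F4 gives Eb4
E#4 gives D#4
E4 gives D4
Eb4 gives Db4

Eb5 Ab5 Cb5 Eb4 D#4 D4 Db4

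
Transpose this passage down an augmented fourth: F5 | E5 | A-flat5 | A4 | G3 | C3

Cb5 Bb4 Ebb5 Eb4 Db3 Gb2

F5 -> Cb5
E5 -> Bb4
Ab5 -> Ebb5
A4 -> Eb4
G3 -> Db3
C3 -> Gb2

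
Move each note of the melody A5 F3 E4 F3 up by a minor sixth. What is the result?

F6 Db4 C5 Db4

A minor sixth up from A5 gives F6.
F3: a sixth up reaches D, and 8 semitones makes it Db4.
A minor sixth up from E4 gives C5.
F3: a sixth up reaches D, and 8 semitones makes it Db4.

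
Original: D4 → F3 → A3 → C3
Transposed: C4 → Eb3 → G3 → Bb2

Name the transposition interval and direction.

From D4 to C4 is 2 letter names — a second of some quality.
C4 to D4 is 2 semitones, which makes it a major second; the second version is lower, so the direction is down.
Checking another pair — C3 → Bb2 — gives the same interval.

down a major second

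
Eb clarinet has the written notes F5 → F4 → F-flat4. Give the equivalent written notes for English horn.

First find concert pitch: the Eb clarinet sounds a minor third above written, so F5 F4 F-flat4 sounds Ab5 Ab4 Abb4.
Then write for English horn: it sounds a perfect fifth below written, so the part must be a perfect fifth above concert.
Ab5 → Eb6
Ab4 → Eb5
Abb4 → Ebb5

Eb6 Eb5 Ebb5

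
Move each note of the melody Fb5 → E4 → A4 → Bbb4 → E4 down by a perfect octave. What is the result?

A perfect octave down from Fb5 gives Fb4.
E4 down a perfect octave is E3.
A4: an octave down reaches A, and 12 semitones makes it A3.
A perfect octave down from Bbb4 gives Bbb3.
E4: an octave down reaches E, and 12 semitones makes it E3.

Fb4 E3 A3 Bbb3 E3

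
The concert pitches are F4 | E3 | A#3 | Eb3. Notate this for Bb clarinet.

Written C4 sounds as Bb3 on the Bb clarinet, so concert pitches are written a major second up.
F4 gives G4
E3 gives F#3
A#3 gives B#3
Eb3 gives F3

G4 F#3 B#3 F3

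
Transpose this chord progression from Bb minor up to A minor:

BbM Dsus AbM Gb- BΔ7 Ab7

AM C#sus GM F- A#Δ7 G7

Bb minor up to A minor is a major seventh; each chord root moves by that interval while the quality stays the same.
BbM: root Bb up a major seventh → A, giving AM.
Dsus: root D up a major seventh → C#, giving C#sus.
AbM: root Ab up a major seventh → G, giving GM.
Gb-: root Gb up a major seventh → F, giving F-.
BΔ7: root B up a major seventh → A#, giving A#Δ7.
Ab7: root Ab up a major seventh → G, giving G7.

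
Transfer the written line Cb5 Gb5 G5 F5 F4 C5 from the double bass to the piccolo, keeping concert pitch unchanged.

First find concert pitch: the double bass sounds a perfect octave below written, so Cb5 Gb5 G5 F5 F4 C5 sounds Cb4 Gb4 G4 F4 F3 C4.
Then write for piccolo: it sounds a perfect octave above written, so the part must be a perfect octave below concert.
Cb4 → Cb3
Gb4 → Gb3
G4 → G3
F4 → F3
F3 → F2
C4 → C3

Cb3 Gb3 G3 F3 F2 C3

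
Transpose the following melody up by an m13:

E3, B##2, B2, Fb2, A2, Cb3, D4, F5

C5 G##4 G4 Dbb4 F4 Abb4 Bb5 Db7

E3 to C5
B##2 to G##4
B2 to G4
Fb2 to Dbb4
A2 to F4
Cb3 to Abb4
D4 to Bb5
F5 to Db7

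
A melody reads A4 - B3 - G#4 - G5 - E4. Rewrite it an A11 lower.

A4 → Eb3
B3 → F2
G#4 → D3
G5 → Db4
E4 → Bb2

Eb3 F2 D3 Db4 Bb2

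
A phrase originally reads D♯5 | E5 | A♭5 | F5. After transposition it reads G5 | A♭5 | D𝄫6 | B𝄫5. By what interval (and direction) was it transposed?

Take the first pair: D#5 → G5. D to G spans 4 letter names, so the interval is some kind of fourth.
D#5 to G5 is 4 semitones, which makes it a diminished fourth; the second version is higher, so the direction is up.
Checking another pair — F5 → Bbb5 — gives the same interval.

up a diminished fourth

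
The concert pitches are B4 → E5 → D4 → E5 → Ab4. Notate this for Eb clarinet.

The Eb clarinet sounds a minor third above written, so the written part must be a minor third below concert — transpose each note down.
B4 -> G#4
E5 -> C#5
D4 -> B3
E5 -> C#5
Ab4 -> F4

G#4 C#5 B3 C#5 F4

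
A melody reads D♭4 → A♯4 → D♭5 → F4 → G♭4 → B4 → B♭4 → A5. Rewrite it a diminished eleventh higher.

Gbb5 D6 Gbb6 Bbb5 Cbb6 Eb6 Ebb6 Db7

Db4 -> Gbb5
A#4 -> D6
Db5 -> Gbb6
F4 -> Bbb5
Gb4 -> Cbb6
B4 -> Eb6
Bb4 -> Ebb6
A5 -> Db7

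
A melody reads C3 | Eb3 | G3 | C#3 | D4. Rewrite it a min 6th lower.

E2 G2 B2 E#2 F#3

C3 → E2
Eb3 → G2
G3 → B2
C#3 → E#2
D4 → F#3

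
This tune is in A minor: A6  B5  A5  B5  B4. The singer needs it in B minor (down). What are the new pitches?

B5 C#5 B4 C#5 C#4

A minor to B minor down is a minor seventh, so every note moves down by that interval.
A6 becomes B5
B5 becomes C#5
A5 becomes B4
B5 becomes C#5
B4 becomes C#4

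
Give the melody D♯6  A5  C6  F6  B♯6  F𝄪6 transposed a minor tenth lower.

D#6 down a minor tenth is B#4.
A5: a tenth down reaches F, and 15 semitones makes it F#4.
C6: a tenth down reaches A, and 15 semitones makes it A4.
F6: a tenth down reaches D, and 15 semitones makes it D5.
A minor tenth down from B#6 gives G##5.
F##6: a tenth down reaches D, and 15 semitones makes it D##5.

B#4 F#4 A4 D5 G##5 D##5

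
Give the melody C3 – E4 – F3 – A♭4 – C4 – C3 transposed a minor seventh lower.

C3 to D2
E4 to F#3
F3 to G2
Ab4 to Bb3
C4 to D3
C3 to D2

D2 F#3 G2 Bb3 D3 D2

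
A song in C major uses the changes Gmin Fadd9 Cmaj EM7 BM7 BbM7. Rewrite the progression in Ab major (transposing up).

Ebmin Dbadd9 Abmaj CM7 GM7 GbM7

C major up to Ab major is a minor sixth; each chord root moves by that interval while the quality stays the same.
Gmin: root G up a minor sixth → Eb, giving Ebmin.
Fadd9: root F up a minor sixth → Db, giving Dbadd9.
Cmaj: root C up a minor sixth → Ab, giving Abmaj.
EM7: root E up a minor sixth → C, giving CM7.
BM7: root B up a minor sixth → G, giving GM7.
BbM7: root Bb up a minor sixth → Gb, giving GbM7.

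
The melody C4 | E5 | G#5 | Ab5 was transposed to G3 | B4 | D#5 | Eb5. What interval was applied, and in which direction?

From C4 to G3 is 4 letter names — a fourth of some quality.
G3 to C4 is 5 semitones, which makes it a perfect fourth; the second version is lower, so the direction is down.
Checking another pair — Ab5 → Eb5 — gives the same interval.

down a perfect fourth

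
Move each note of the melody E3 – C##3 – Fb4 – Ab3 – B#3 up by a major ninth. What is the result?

F#4 D##4 Gb5 Bb4 C##5

E3: a ninth up reaches F, and 14 semitones makes it F#4.
A major ninth up from C##3 gives D##4.
Fb4: a ninth up reaches G, and 14 semitones makes it Gb5.
A major ninth up from Ab3 gives Bb4.
A major ninth up from B#3 gives C##5.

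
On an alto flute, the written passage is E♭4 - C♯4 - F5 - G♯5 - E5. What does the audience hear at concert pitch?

The alto flute sounds a perfect fourth below written, so transpose each written note down a perfect fourth.
Eb4 to Bb3
C#4 to G#3
F5 to C5
G#5 to D#5
E5 to B4

Bb3 G#3 C5 D#5 B4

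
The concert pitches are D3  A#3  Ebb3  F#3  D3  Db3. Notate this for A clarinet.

F3 C#4 Gbb3 A3 F3 Fb3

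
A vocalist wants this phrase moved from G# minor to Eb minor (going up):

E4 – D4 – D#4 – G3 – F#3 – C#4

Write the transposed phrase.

From G# up to Eb is a diminished sixth; apply that to each pitch.
E4 to Cb5
D4 to Bbb4
D#4 to Bb4
G3 to Ebb4
F#3 to Db4
C#4 to Ab4

Cb5 Bbb4 Bb4 Ebb4 Db4 Ab4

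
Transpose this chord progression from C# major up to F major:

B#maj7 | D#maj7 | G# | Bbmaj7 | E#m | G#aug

Emaj7 Gmaj7 C Ebbmaj7 Am Caug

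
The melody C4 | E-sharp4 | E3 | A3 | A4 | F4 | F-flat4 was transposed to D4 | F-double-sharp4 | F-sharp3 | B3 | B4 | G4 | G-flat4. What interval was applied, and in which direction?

Take the first pair: C4 → D4. C to D spans 2 letter names, so the interval is some kind of second.
C4 to D4 is 2 semitones, which makes it a major second; the second version is higher, so the direction is up.
Checking another pair — Fb4 → Gb4 — gives the same interval.

up a major second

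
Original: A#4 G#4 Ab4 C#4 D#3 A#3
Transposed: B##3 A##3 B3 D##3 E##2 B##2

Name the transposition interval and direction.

down a diminished seventh

Take the first pair: A#4 → B##3. A to B spans 7 letter names, so the interval is some kind of seventh.
B##3 to A#4 is 9 semitones, which makes it a diminished seventh; the second version is lower, so the direction is down.
Checking another pair — A#3 → B##2 — gives the same interval.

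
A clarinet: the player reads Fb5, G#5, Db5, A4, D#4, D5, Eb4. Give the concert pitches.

Db5 E#5 Bb4 F#4 B#3 B4 C4

The A clarinet sounds a minor third below written, so transpose each written note down a minor third.
Fb5 to Db5
G#5 to E#5
Db5 to Bb4
A4 to F#4
D#4 to B#3
D5 to B4
Eb4 to C4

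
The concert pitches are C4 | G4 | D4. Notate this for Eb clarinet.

A3 E4 B3

Written C4 sounds as Eb4 on the Eb clarinet, so concert pitches are written a minor third down.
C4 to A3
G4 to E4
D4 to B3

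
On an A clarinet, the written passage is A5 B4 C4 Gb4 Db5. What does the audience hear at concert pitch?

The A clarinet sounds a minor third below written, so transpose each written note down a minor third.
A5 -> F#5
B4 -> G#4
C4 -> A3
Gb4 -> Eb4
Db5 -> Bb4

F#5 G#4 A3 Eb4 Bb4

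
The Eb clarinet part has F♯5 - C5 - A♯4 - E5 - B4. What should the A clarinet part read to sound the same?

C6 Gb5 E5 Bb5 F5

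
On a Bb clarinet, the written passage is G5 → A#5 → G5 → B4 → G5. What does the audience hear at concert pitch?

The Bb clarinet sounds a major second below written, so transpose each written note down a major second.
G5 gives F5
A#5 gives G#5
G5 gives F5
B4 gives A4
G5 gives F5

F5 G#5 F5 A4 F5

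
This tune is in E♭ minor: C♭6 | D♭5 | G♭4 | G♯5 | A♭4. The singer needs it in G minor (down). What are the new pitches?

Eb5 F4 Bb3 B#4 C4

From E♭ down to G is a minor sixth; apply that to each pitch.
Cb6 gives Eb5
Db5 gives F4
Gb4 gives Bb3
G#5 gives B#4
Ab4 gives C4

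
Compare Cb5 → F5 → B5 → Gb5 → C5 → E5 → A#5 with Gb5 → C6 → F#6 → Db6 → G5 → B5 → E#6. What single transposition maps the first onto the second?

Take the first pair: Cb5 → Gb5. C to G spans 5 letter names, so the interval is some kind of fifth.
Cb5 to Gb5 is 7 semitones, which makes it a perfect fifth; the second version is higher, so the direction is up.
Checking another pair — A#5 → E#6 — gives the same interval.

up a perfect fifth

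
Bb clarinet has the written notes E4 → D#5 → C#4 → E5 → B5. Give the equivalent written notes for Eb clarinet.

B3 A#4 G#3 B4 F#5

First find concert pitch: the Bb clarinet sounds a major second below written, so E4 D#5 C#4 E5 B5 sounds D4 C#5 B3 D5 A5.
Then write for Eb clarinet: it sounds a minor third above written, so the part must be a minor third below concert.
D4 → B3
C#5 → A#4
B3 → G#3
D5 → B4
A5 → F#5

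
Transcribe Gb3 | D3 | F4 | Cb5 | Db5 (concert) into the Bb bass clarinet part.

Written C4 sounds as Bb2 on the Bb bass clarinet, so concert pitches are written a major ninth up.
Gb3 -> Ab4
D3 -> E4
F4 -> G5
Cb5 -> Db6
Db5 -> Eb6

Ab4 E4 G5 Db6 Eb6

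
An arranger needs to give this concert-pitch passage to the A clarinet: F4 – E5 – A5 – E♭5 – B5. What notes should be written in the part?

The A clarinet sounds a minor third below written, so the written part must be a minor third above concert — transpose each note up.
F4 -> Ab4
E5 -> G5
A5 -> C6
Eb5 -> Gb5
B5 -> D6

Ab4 G5 C6 Gb5 D6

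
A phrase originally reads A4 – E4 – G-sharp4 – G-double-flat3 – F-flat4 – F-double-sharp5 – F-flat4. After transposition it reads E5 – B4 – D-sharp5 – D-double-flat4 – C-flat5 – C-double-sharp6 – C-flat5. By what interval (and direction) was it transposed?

up a perfect fifth

From A4 to E5 is 5 letter names — a fifth of some quality.
A4 to E5 is 7 semitones, which makes it a perfect fifth; the second version is higher, so the direction is up.
Checking another pair — Fb4 → Cb5 — gives the same interval.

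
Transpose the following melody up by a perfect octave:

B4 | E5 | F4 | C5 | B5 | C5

B5 E6 F5 C6 B6 C6

B4 up a perfect octave is B5.
E5: an octave up reaches E, and 12 semitones makes it E6.
A perfect octave up from F4 gives F5.
C5: an octave up reaches C, and 12 semitones makes it C6.
B5: an octave up reaches B, and 12 semitones makes it B6.
C5 up a perfect octave is C6.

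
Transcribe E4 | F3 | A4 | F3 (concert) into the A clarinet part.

G4 Ab3 C5 Ab3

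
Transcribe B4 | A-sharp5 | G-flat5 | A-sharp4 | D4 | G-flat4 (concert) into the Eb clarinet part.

G#4 F##5 Eb5 F##4 B3 Eb4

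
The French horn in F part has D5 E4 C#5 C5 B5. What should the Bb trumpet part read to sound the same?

A4 B3 G#4 G4 F#5

First find concert pitch: the French horn in F sounds a perfect fifth below written, so D5 E4 C#5 C5 B5 sounds G4 A3 F#4 F4 E5.
Then write for Bb trumpet: it sounds a major second below written, so the part must be a major second above concert.
G4 → A4
A3 → B3
F#4 → G#4
F4 → G4
E5 → F#5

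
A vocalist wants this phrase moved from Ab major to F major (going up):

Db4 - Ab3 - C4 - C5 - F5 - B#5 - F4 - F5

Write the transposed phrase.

Bb4 F4 A4 A5 D6 G##6 D5 D6

From Ab up to F is a major sixth; apply that to each pitch.
Db4 → Bb4
Ab3 → F4
C4 → A4
C5 → A5
F5 → D6
B#5 → G##6
F4 → D5
F5 → D6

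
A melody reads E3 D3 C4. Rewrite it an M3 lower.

E3 gives C3
D3 gives Bb2
C4 gives Ab3

C3 Bb2 Ab3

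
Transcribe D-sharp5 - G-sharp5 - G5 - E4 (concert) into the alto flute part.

G#5 C#6 C6 A4

Written C4 sounds as G3 on the alto flute, so concert pitches are written a perfect fourth up.
D#5 -> G#5
G#5 -> C#6
G5 -> C6
E4 -> A4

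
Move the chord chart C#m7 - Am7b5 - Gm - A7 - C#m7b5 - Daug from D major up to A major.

G#m7 Em7b5 Dm E7 G#m7b5 Aaug

D major up to A major is a perfect fifth; each chord root moves by that interval while the quality stays the same.
C#m7: root C# up a perfect fifth → G#, giving G#m7.
Am7b5: root A up a perfect fifth → E, giving Em7b5.
Gm: root G up a perfect fifth → D, giving Dm.
A7: root A up a perfect fifth → E, giving E7.
C#m7b5: root C# up a perfect fifth → G#, giving G#m7b5.
Daug: root D up a perfect fifth → A, giving Aaug.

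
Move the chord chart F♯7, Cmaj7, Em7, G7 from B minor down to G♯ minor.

D#7 Amaj7 C#m7 E7

B minor down to G♯ minor is a minor third; each chord root moves by that interval while the quality stays the same.
F♯7: root F♯ down a minor third → D#, giving D#7.
Cmaj7: root C down a minor third → A, giving Amaj7.
Em7: root E down a minor third → C#, giving C#m7.
G7: root G down a minor third → E, giving E7.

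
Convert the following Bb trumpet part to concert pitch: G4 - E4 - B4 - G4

F4 D4 A4 F4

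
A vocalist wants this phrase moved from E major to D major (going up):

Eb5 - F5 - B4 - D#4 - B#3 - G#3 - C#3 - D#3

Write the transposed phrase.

E major to D major up is a minor seventh, so every note moves up by that interval.
Eb5 becomes Db6
F5 becomes Eb6
B4 becomes A5
D#4 becomes C#5
B#3 becomes A#4
G#3 becomes F#4
C#3 becomes B3
D#3 becomes C#4

Db6 Eb6 A5 C#5 A#4 F#4 B3 C#4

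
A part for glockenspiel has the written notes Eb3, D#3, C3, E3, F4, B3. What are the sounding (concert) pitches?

Eb5 D#5 C5 E5 F6 B5

The glockenspiel sounds a perfect fifteenth above written, so transpose each written note up a perfect fifteenth.
Eb3 → Eb5
D#3 → D#5
C3 → C5
E3 → E5
F4 → F6
B3 → B5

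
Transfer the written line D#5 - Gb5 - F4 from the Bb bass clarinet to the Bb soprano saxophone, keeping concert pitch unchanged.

First find concert pitch: the Bb bass clarinet sounds a major ninth below written, so D#5 Gb5 F4 sounds C#4 Fb4 Eb3.
Then write for Bb soprano saxophone: it sounds a major second below written, so the part must be a major second above concert.
C#4 → D#4
Fb4 → Gb4
Eb3 → F3

D#4 Gb4 F3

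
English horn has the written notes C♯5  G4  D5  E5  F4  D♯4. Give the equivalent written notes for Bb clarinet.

First find concert pitch: the English horn sounds a perfect fifth below written, so C♯5 G4 D5 E5 F4 D♯4 sounds F#4 C4 G4 A4 Bb3 G#3.
Then write for Bb clarinet: it sounds a major second below written, so the part must be a major second above concert.
F#4 → G#4
C4 → D4
G4 → A4
A4 → B4
Bb3 → C4
G#3 → A#3

G#4 D4 A4 B4 C4 A#3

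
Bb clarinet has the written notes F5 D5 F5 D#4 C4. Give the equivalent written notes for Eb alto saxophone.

C6 A5 C6 A#4 G4

First find concert pitch: the Bb clarinet sounds a major second below written, so F5 D5 F5 D#4 C4 sounds Eb5 C5 Eb5 C#4 Bb3.
Then write for Eb alto saxophone: it sounds a major sixth below written, so the part must be a major sixth above concert.
Eb5 → C6
C5 → A5
Eb5 → C6
C#4 → A#4
Bb3 → G4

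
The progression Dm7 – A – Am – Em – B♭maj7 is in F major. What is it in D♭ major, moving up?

F major up to D♭ major is a minor sixth; each chord root moves by that interval while the quality stays the same.
Dm7: root D up a minor sixth → Bb, giving Bbm7.
A: root A up a minor sixth → F, giving F.
Am: root A up a minor sixth → F, giving Fm.
Em: root E up a minor sixth → C, giving Cm.
B♭maj7: root B♭ up a minor sixth → Gb, giving Gbmaj7.

Bbm7 F Fm Cm Gbmaj7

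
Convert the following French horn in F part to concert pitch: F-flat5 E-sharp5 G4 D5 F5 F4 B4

The French horn in F sounds a perfect fifth below written, so transpose each written note down a perfect fifth.
Fb5 to Bbb4
E#5 to A#4
G4 to C4
D5 to G4
F5 to Bb4
F4 to Bb3
B4 to E4

Bbb4 A#4 C4 G4 Bb4 Bb3 E4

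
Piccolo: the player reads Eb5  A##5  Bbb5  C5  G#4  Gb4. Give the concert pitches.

Eb6 A##6 Bbb6 C6 G#5 Gb5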